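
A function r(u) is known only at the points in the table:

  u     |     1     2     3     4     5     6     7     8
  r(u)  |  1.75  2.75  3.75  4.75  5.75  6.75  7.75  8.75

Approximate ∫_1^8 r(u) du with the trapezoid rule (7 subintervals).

36.75

Δu = 1.
T_7 = (1/2)·[1.75 + 2·2.75 + 2·3.75 + 2·4.75 + 2·5.75 + 2·6.75 + 2·7.75 + 8.75] = 36.75.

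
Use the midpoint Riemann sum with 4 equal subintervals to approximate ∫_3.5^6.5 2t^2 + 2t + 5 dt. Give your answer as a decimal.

199.21875

Δt = (6.5 − 3.5)/4 = 0.75.
Midpoints: 3.875, 4.625, 5.375, 6.125.
f(3.875) = 42.78125, f(4.625) = 57.03125, f(5.375) = 73.53125, f(6.125) = 92.28125.
Sum = Δt · [f(3.875) + f(4.625) + f(5.375) + f(6.125)].
Sum = 199.21875.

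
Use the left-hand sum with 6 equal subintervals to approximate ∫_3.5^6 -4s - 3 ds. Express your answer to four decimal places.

-52.9167

Δs = (6 − 3.5)/6 = 5/12.
Left endpoints: 3.5, 47/12, 13/3, 4.75, 31/6, 67/12.
f(3.5) = -17, f(47/12) = -56/3, f(13/3) = -61/3, f(4.75) = -22, f(31/6) = -71/3, f(67/12) = -76/3.
Sum = Δs · [f(3.5) + f(47/12) + f(13/3) + ...].
Sum ≈ -52.9167.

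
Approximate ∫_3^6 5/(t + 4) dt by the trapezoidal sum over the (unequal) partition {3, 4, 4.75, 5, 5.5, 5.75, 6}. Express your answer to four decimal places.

Subinterval widths: 1, 0.75, 0.25, 0.5, 0.25, 0.25.
f(3) = 5/7, f(4) = 0.625, f(4.75) = 4/7, f(5) = 5/9, f(5.5) = 10/19, f(5.75) = 20/39, f(6) = 0.5.
On each subinterval the trapezoid contributes (Δt_i/2)·[f(t_{i-1}) + f(t_i)].
Sum ≈ 1.7861.

1.7861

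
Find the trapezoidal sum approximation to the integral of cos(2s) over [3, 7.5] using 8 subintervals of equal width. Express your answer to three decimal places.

0.415

Δs = (7.5 − 3)/8 = 0.5625.
f(3) ≈ 0.960, f(3.5625) ≈ 0.666, f(4.125) ≈ -0.386, f(4.6875) ≈ -0.999, f(5.25) ≈ -0.476, f(5.8125) ≈ 0.589, f(6.375) ≈ 0.983, f(6.9375) ≈ 0.259, f(7.5) ≈ -0.760.
T_8 = (Δs/2)·[f(s_0) + 2f(s_1) + ... + 2f(s_{7}) + f(s_8)].
Sum ≈ 0.415.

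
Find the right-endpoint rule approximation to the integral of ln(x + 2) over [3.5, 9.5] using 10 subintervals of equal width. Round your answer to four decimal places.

Δx = (9.5 − 3.5)/10 = 0.6.
Right endpoints: 4.1, 4.7, 5.3, 5.9, 6.5, 7.1, 7.7, 8.3, 8.9, 9.5.
f(4.1) ≈ 1.8083, f(4.7) ≈ 1.9021, f(5.3) ≈ 1.9879, f(5.9) ≈ 2.0669, f(6.5) ≈ 2.1401, f(7.1) ≈ 2.2083, f(7.7) ≈ 2.2721, f(8.3) ≈ 2.3321, f(8.9) ≈ 2.3888, f(9.5) ≈ 2.4423.
Sum = Δx · [f(4.1) + f(4.7) + f(5.3) + ...].
Sum ≈ 12.9293.

12.9293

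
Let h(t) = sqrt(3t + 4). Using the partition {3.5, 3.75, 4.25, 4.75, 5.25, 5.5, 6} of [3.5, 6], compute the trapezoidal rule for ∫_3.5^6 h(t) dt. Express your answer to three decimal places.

10.660

Subinterval widths: 0.25, 0.5, 0.5, 0.5, 0.25, 0.5.
h(3.5) ≈ 3.808, h(3.75) ≈ 3.905, h(4.25) ≈ 4.093, h(4.75) ≈ 4.272, h(5.25) ≈ 4.444, h(5.5) ≈ 4.528, h(6) ≈ 4.690.
On each subinterval the trapezoid contributes (Δt_i/2)·[h(t_{i-1}) + h(t_i)].
Sum ≈ 10.660.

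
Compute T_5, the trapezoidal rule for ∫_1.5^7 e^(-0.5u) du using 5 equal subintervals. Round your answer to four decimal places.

0.9065

Δu = (7 − 1.5)/5 = 1.1.
f(1.5) ≈ 0.4724, f(2.6) ≈ 0.2725, f(3.7) ≈ 0.1572, f(4.8) ≈ 0.0907, f(5.9) ≈ 0.0523, f(7) ≈ 0.0302.
T_5 = (Δu/2)·[f(u_0) + 2f(u_1) + ... + 2f(u_{4}) + f(u_5)].
Sum ≈ 0.9065.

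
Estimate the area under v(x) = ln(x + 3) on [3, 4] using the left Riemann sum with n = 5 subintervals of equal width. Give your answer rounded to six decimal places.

Δx = (4 − 3)/5 = 0.2.
Left endpoints: 3, 3.2, 3.4, 3.6, 3.8.
v(3) ≈ 1.791759, v(3.2) ≈ 1.824549, v(3.4) ≈ 1.856298, v(3.6) ≈ 1.887070, v(3.8) ≈ 1.916923.
Sum = Δx · [v(3) + v(3.2) + v(3.4) + v(3.6) + v(3.8)].
Sum ≈ 1.855320.

1.855320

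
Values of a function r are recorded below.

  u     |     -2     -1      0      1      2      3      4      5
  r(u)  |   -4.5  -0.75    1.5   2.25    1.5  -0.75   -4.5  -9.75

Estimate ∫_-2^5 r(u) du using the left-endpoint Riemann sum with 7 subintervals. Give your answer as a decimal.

Δu = 1.
Sum = 1·[(-4.5) + (-0.75) + 1.5 + 2.25 + 1.5 + (-0.75) + (-4.5)] = -5.25.

-5.25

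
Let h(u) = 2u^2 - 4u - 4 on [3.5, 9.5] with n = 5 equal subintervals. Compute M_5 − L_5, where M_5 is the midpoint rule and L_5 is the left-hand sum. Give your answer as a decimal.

M_5 = 361.56.
L_5 = 286.68.
M_5 − L_5 = 74.88.

74.88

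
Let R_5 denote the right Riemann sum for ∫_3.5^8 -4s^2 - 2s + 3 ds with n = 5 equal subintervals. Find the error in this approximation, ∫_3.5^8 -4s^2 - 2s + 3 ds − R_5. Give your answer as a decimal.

99.63

Exact integral: ∫_3.5^8 f(s) ds = -663.75.
R_5 = -763.38.
Error = -663.75 − (-763.38) = 99.63.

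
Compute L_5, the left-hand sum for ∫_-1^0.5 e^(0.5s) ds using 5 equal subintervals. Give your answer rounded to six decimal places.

1.255905

Δs = (0.5 − (-1))/5 = 0.3.
Left endpoints: -1, -0.7, -0.4, -0.1, 0.2.
f(-1) ≈ 0.606531, f(-0.7) ≈ 0.704688, f(-0.4) ≈ 0.818731, f(-0.1) ≈ 0.951229, f(0.2) ≈ 1.105171.
Sum = Δs · [f(-1) + f(-0.7) + f(-0.4) + f(-0.1) + f(0.2)].
Sum ≈ 1.255905.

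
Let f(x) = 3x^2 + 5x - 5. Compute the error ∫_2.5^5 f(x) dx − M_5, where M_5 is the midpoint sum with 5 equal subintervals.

Exact integral: ∫_2.5^5 f(x) dx = 143.75.
M_5 = 143.59375.
Error = 143.75 − 143.59375 = 0.15625.

0.15625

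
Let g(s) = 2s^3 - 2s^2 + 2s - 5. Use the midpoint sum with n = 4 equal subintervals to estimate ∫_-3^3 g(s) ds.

-63.75

Δs = (3 − (-3))/4 = 1.5.
Midpoints: -2.25, -0.75, 0.75, 2.25.
g(-2.25) = -42.40625, g(-0.75) = -8.46875, g(0.75) = -3.78125, g(2.25) = 12.15625.
Sum = Δs · [g(-2.25) + g(-0.75) + g(0.75) + g(2.25)].
Sum = -63.75.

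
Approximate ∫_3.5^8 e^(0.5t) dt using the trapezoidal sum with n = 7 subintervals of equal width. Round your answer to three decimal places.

Δt = (8 − 3.5)/7 = 9/14.
f(3.5) ≈ 5.755, f(29/7) ≈ 7.936, f(67/14) ≈ 10.945, f(38/7) ≈ 15.094, f(85/14) ≈ 20.816, f(47/7) ≈ 28.707, f(103/14) ≈ 39.590, f(8) ≈ 54.598.
T_7 = (Δt/2)·[f(t_0) + 2f(t_1) + ... + 2f(t_{6}) + f(t_7)].
Sum ≈ 98.527.

98.527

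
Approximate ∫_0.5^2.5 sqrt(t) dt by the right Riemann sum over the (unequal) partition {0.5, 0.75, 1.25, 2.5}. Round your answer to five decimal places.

2.75195

Subinterval widths: 0.25, 0.5, 1.25.
Right endpoints: 0.75, 1.25, 2.5.
f(0.75) ≈ 0.86603, f(1.25) ≈ 1.11803, f(2.5) ≈ 1.58114.
Sum = Σ Δt_i · f(t_i).
Sum ≈ 2.75195.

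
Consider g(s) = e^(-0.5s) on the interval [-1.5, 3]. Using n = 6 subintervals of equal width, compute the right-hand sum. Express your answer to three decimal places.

3.122

Δs = (3 − (-1.5))/6 = 0.75.
Right endpoints: -0.75, 0, 0.75, 1.5, 2.25, 3.
g(-0.75) ≈ 1.455, g(0) ≈ 1.000, g(0.75) ≈ 0.687, g(1.5) ≈ 0.472, g(2.25) ≈ 0.325, g(3) ≈ 0.223.
Sum = Δs · [g(-0.75) + g(0) + g(0.75) + ...].
Sum ≈ 3.122.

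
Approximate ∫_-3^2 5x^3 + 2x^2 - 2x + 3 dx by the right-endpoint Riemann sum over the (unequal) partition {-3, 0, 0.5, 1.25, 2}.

55.85546875

Subinterval widths: 3, 0.5, 0.75, 0.75.
Right endpoints: 0, 0.5, 1.25, 2.
f(0) = 3, f(0.5) = 3.125, f(1.25) = 13.390625, f(2) = 47.
Sum = Σ Δx_i · f(x_i).
Sum = 55.85546875.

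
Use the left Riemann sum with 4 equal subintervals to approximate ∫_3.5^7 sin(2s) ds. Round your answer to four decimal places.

0.0795

Δs = (7 − 3.5)/4 = 0.875.
Left endpoints: 3.5, 4.375, 5.25, 6.125.
f(3.5) ≈ 0.6570, f(4.375) ≈ 0.6247, f(5.25) ≈ -0.8797, f(6.125) ≈ -0.3111.
Sum = Δs · [f(3.5) + f(4.375) + f(5.25) + f(6.125)].
Sum ≈ 0.0795.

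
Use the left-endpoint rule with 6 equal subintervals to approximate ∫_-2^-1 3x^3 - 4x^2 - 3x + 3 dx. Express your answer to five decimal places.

Δx = (-1 − (-2))/6 = 1/6.
Left endpoints: -2, -11/6, -5/3, -1.5, -4/3, -7/6.
f(-2) = -31, f(-11/6) = -1687/72, f(-5/3) = -17, f(-1.5) = -11.625, f(-4/3) = -65/9, f(-7/6) = -89/24.
Sum = Δx · [f(-2) + f(-11/6) + f(-5/3) + ...].
Sum ≈ -15.66435.

-15.66435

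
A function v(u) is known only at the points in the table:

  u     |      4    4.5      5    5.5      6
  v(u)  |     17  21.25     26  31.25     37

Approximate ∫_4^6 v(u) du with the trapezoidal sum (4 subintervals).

Δu = 0.5.
T_4 = (0.5/2)·[17 + 2·21.25 + 2·26 + 2·31.25 + 37] = 52.75.

52.75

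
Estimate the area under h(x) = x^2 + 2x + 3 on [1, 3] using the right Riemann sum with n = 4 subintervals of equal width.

25.75

Δx = (3 − 1)/4 = 0.5.
Right endpoints: 1.5, 2, 2.5, 3.
h(1.5) = 8.25, h(2) = 11, h(2.5) = 14.25, h(3) = 18.
Sum = Δx · [h(1.5) + h(2) + h(2.5) + h(3)].
Sum = 25.75.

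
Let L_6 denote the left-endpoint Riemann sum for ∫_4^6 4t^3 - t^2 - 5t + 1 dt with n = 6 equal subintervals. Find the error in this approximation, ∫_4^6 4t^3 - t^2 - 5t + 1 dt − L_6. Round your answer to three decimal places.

Exact integral: ∫_4^6 f(t) dt ≈ 941.33333.
L_6 ≈ 847.18519.
Error ≈ 941.33333 − 847.18519 ≈ 94.148.

94.148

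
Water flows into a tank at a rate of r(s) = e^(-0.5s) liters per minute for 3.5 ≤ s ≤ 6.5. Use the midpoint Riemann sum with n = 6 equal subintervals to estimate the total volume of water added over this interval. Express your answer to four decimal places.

Δs = (6.5 − 3.5)/6 = 0.5.
Midpoints: 3.75, 4.25, 4.75, 5.25, 5.75, 6.25.
r(3.75) ≈ 0.1534, r(4.25) ≈ 0.1194, r(4.75) ≈ 0.0930, r(5.25) ≈ 0.0724, r(5.75) ≈ 0.0564, r(6.25) ≈ 0.0439.
Sum = Δs · [r(3.75) + r(4.25) + r(4.75) + ...].
Sum ≈ 0.2693.

0.2693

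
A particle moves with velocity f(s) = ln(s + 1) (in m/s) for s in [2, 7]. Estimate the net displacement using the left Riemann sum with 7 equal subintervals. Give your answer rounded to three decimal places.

7.981

Δs = (7 − 2)/7 = 5/7.
Left endpoints: 2, 19/7, 24/7, 29/7, 34/7, 39/7, 44/7.
f(2) ≈ 1.099, f(19/7) ≈ 1.312, f(24/7) ≈ 1.488, f(29/7) ≈ 1.638, f(34/7) ≈ 1.768, f(39/7) ≈ 1.883, f(44/7) ≈ 1.986.
Sum = Δs · [f(2) + f(19/7) + f(24/7) + ...].
Sum ≈ 7.981.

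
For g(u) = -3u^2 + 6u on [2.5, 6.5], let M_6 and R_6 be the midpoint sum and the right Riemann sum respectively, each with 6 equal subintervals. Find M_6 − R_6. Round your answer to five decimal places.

M_6 ≈ -150.5555556.
R_6 ≈ -179.8888889.
M_6 − R_6 ≈ 29.33333.

29.33333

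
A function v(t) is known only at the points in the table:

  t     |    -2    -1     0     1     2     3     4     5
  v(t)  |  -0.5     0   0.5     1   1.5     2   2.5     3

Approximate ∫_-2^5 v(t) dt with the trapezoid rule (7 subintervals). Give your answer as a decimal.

Δt = 1.
T_7 = (1/2)·[(-0.5) + 2·0 + 2·0.5 + 2·1 + 2·1.5 + 2·2 + 2·2.5 + 3] = 8.75.

8.75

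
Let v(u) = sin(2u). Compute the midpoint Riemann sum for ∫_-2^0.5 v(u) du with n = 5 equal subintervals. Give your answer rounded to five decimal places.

-0.62259

Δu = (0.5 − (-2))/5 = 0.5.
Midpoints: -1.75, -1.25, -0.75, -0.25, 0.25.
v(-1.75) ≈ 0.35078, v(-1.25) ≈ -0.59847, v(-0.75) ≈ -0.99749, v(-0.25) ≈ -0.47943, v(0.25) ≈ 0.47943.
Sum = Δu · [v(-1.75) + v(-1.25) + v(-0.75) + v(-0.25) + v(0.25)].
Sum ≈ -0.62259.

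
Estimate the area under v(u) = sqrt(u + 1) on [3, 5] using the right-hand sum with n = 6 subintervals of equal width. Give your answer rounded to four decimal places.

4.5391

Δu = (5 − 3)/6 = 1/3.
Right endpoints: 10/3, 11/3, 4, 13/3, 14/3, 5.
v(10/3) ≈ 2.0817, v(11/3) ≈ 2.1602, v(4) ≈ 2.2361, v(13/3) ≈ 2.3094, v(14/3) ≈ 2.3805, v(5) ≈ 2.4495.
Sum = Δu · [v(10/3) + v(11/3) + v(4) + ...].
Sum ≈ 4.5391.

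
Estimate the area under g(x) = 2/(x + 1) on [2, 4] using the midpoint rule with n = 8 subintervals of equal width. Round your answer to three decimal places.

Δx = (4 − 2)/8 = 0.25.
Midpoints: 2.125, 2.375, 2.625, 2.875, 3.125, 3.375, 3.625, 3.875.
g(2.125) = 0.64, g(2.375) = 16/27, g(2.625) = 16/29, g(2.875) = 16/31, g(3.125) = 16/33, g(3.375) = 16/35, g(3.625) = 16/37, g(3.875) = 16/39.
Sum = Δx · [g(2.125) + g(2.375) + g(2.625) + ...].
Sum ≈ 1.021.

1.021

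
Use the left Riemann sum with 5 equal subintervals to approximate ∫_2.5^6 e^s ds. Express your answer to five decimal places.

Δs = (6 − 2.5)/5 = 0.7.
Left endpoints: 2.5, 3.2, 3.9, 4.6, 5.3.
f(2.5) ≈ 12.18249, f(3.2) ≈ 24.53253, f(3.9) ≈ 49.40245, f(4.6) ≈ 99.48432, f(5.3) ≈ 200.33681.
Sum = Δs · [f(2.5) + f(3.2) + f(3.9) + f(4.6) + f(5.3)].
Sum ≈ 270.15702.

270.15702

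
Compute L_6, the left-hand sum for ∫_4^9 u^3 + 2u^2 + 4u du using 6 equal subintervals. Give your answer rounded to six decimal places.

1822.442130

Δu = (9 − 4)/6 = 5/6.
Left endpoints: 4, 29/6, 17/3, 6.5, 22/3, 49/6.
f(4) = 112, f(29/6) = 38657/216, f(17/3) = 7259/27, f(6.5) = 385.125, f(22/3) = 14344/27, f(49/6) = 153517/216.
Sum = Δu · [f(4) + f(29/6) + f(17/3) + ...].
Sum ≈ 1822.442130.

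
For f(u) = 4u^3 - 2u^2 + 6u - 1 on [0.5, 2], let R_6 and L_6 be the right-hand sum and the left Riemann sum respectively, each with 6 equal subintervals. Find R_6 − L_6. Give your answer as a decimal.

R_6 = 24.765625.
L_6 = 16.515625.
R_6 − L_6 = 8.25.

8.25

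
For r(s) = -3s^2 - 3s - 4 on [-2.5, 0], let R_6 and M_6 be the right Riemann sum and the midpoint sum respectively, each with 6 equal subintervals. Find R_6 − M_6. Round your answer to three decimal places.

2.018

R_6 ≈ -14.12326.
M_6 ≈ -16.14149.
R_6 − M_6 ≈ 2.018.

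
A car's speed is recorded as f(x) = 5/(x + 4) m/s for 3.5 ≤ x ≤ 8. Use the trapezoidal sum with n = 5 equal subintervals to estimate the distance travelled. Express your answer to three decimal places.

2.354

Δx = (8 − 3.5)/5 = 0.9.
f(3.5) = 2/3, f(4.4) = 25/42, f(5.3) = 50/93, f(6.2) = 25/51, f(7.1) = 50/111, f(8) = 5/12.
T_5 = (Δx/2)·[f(x_0) + 2f(x_1) + ... + 2f(x_{4}) + f(x_5)].
Sum ≈ 2.354.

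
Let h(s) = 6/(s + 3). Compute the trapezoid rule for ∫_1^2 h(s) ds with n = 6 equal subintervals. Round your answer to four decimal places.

Δs = (2 − 1)/6 = 1/6.
h(1) = 1.5, h(7/6) = 1.44, h(4/3) = 18/13, h(1.5) = 4/3, h(5/3) = 9/7, h(11/6) = 36/29, h(2) = 1.2.
T_6 = (Δs/2)·[h(s_0) + 2h(s_1) + ... + 2h(s_{5}) + h(s_6)].
Sum ≈ 1.3392.

1.3392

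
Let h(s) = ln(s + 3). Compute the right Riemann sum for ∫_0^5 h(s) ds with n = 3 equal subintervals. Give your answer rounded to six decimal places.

9.109522

Δs = (5 − 0)/3 = 5/3.
Right endpoints: 5/3, 10/3, 5.
h(5/3) ≈ 1.540445, h(10/3) ≈ 1.845827, h(5) ≈ 2.079442.
Sum = Δs · [h(5/3) + h(10/3) + h(5)].
Sum ≈ 9.109522.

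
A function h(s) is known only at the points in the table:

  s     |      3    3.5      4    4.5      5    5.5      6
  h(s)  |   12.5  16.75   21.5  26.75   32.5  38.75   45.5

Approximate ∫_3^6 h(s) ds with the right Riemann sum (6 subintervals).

90.875

Δs = 0.5.
Sum = 0.5·[16.75 + 21.5 + 26.75 + 32.5 + 38.75 + 45.5] = 90.875.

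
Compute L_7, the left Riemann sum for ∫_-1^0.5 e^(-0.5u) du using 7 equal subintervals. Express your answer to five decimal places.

1.83471

Δu = (0.5 − (-1))/7 = 3/14.
Left endpoints: -1, -11/14, -4/7, -5/14, -1/7, 1/14, 2/7.
f(-1) ≈ 1.64872, f(-11/14) ≈ 1.48121, f(-4/7) ≈ 1.33071, f(-5/14) ≈ 1.19551, f(-1/7) ≈ 1.07404, f(1/14) ≈ 0.96492, f(2/7) ≈ 0.86688.
Sum = Δu · [f(-1) + f(-11/14) + f(-4/7) + ...].
Sum ≈ 1.83471.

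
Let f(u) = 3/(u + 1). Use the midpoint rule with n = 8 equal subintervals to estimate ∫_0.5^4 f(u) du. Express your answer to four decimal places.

Δu = (4 − 0.5)/8 = 0.4375.
Midpoints: 0.71875, 1.15625, 1.59375, 2.03125, 2.46875, 2.90625, 3.34375, 3.78125.
f(0.71875) = 96/55, f(1.15625) = 32/23, f(1.59375) = 96/83, f(2.03125) = 96/97, f(2.46875) = 32/37, f(2.90625) = 0.768, f(3.34375) = 96/139, f(3.78125) = 32/51.
Sum = Δu · [f(0.71875) + f(1.15625) + f(1.59375) + ...].
Sum ≈ 3.6024.

3.6024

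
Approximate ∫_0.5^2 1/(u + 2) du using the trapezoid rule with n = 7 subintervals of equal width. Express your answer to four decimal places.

Δu = (2 − 0.5)/7 = 3/14.
f(0.5) = 0.4, f(5/7) = 7/19, f(13/14) = 14/41, f(8/7) = 7/22, f(19/14) = 14/47, f(11/7) = 0.28, f(25/14) = 14/53, f(2) = 0.25.
T_7 = (Δu/2)·[f(u_0) + 2f(u_1) + ... + 2f(u_{6}) + f(u_7)].
Sum ≈ 0.4704.

0.4704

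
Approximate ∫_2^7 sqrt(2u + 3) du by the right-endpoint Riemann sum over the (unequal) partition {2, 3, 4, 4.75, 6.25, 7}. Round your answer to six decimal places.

17.966110

Subinterval widths: 1, 1, 0.75, 1.5, 0.75.
Right endpoints: 3, 4, 4.75, 6.25, 7.
f(3) ≈ 3.000000, f(4) ≈ 3.316625, f(4.75) ≈ 3.535534, f(6.25) ≈ 3.937004, f(7) ≈ 4.123106.
Sum = Σ Δu_i · f(u_i).
Sum ≈ 17.966110.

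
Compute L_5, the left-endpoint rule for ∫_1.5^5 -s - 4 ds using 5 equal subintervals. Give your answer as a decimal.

-24.15

Δs = (5 − 1.5)/5 = 0.7.
Left endpoints: 1.5, 2.2, 2.9, 3.6, 4.3.
f(1.5) = -5.5, f(2.2) = -6.2, f(2.9) = -6.9, f(3.6) = -7.6, f(4.3) = -8.3.
Sum = Δs · [f(1.5) + f(2.2) + f(2.9) + f(3.6) + f(4.3)].
Sum = -24.15.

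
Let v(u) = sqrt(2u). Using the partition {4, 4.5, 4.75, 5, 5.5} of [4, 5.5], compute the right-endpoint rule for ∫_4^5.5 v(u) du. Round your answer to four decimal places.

4.7194

Subinterval widths: 0.5, 0.25, 0.25, 0.5.
Right endpoints: 4.5, 4.75, 5, 5.5.
v(4.5) ≈ 3.0000, v(4.75) ≈ 3.0822, v(5) ≈ 3.1623, v(5.5) ≈ 3.3166.
Sum = Σ Δu_i · v(u_i).
Sum ≈ 4.7194.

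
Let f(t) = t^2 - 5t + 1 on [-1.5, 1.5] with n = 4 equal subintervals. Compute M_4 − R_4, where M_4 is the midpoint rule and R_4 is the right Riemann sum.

5.203125

M_4 = 5.109375.
R_4 = -0.09375.
M_4 − R_4 = 5.203125.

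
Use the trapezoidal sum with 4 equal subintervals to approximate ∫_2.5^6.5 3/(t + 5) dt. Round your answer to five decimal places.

Δt = (6.5 − 2.5)/4 = 1.
f(2.5) = 0.4, f(3.5) = 6/17, f(4.5) = 6/19, f(5.5) = 2/7, f(6.5) = 6/23.
T_4 = (Δt/2)·[f(t_0) + 2f(t_1) + 2f(t_2) + 2f(t_3) + f(t_4)].
Sum ≈ 1.28488.

1.28488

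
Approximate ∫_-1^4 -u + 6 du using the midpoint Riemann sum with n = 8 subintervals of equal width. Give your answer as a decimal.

Δu = (4 − (-1))/8 = 0.625.
Midpoints: -0.6875, -0.0625, 0.5625, 1.1875, 1.8125, 2.4375, 3.0625, 3.6875.
f(-0.6875) = 6.6875, f(-0.0625) = 6.0625, f(0.5625) = 5.4375, f(1.1875) = 4.8125, f(1.8125) = 4.1875, f(2.4375) = 3.5625, f(3.0625) = 2.9375, f(3.6875) = 2.3125.
Sum = Δu · [f(-0.6875) + f(-0.0625) + f(0.5625) + ...].
Sum = 22.5.

22.5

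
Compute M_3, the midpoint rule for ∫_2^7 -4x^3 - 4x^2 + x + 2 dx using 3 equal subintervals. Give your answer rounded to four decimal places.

-2732.0370

Δx = (7 − 2)/3 = 5/3.
Midpoints: 17/6, 4.5, 37/6.
f(17/6) = -3193/27, f(4.5) = -439, f(37/6) = -29213/27.
Sum = Δx · [f(17/6) + f(4.5) + f(37/6)].
Sum ≈ -2732.0370.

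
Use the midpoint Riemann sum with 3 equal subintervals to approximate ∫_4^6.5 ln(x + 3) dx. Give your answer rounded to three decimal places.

5.267

Δx = (6.5 − 4)/3 = 5/6.
Midpoints: 53/12, 5.25, 73/12.
f(53/12) ≈ 2.004, f(5.25) ≈ 2.110, f(73/12) ≈ 2.206.
Sum = Δx · [f(53/12) + f(5.25) + f(73/12)].
Sum ≈ 5.267.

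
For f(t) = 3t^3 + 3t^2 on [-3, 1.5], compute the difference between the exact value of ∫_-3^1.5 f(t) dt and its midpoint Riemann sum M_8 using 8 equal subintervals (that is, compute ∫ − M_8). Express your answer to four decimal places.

Exact integral: ∫_-3^1.5 f(t) dt = -26.578125.
M_8 ≈ -26.133179.
Error ≈ -26.578125 − (-26.133179) ≈ -0.4449.

-0.4449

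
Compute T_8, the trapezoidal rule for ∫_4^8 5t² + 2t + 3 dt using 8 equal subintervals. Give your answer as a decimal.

807.5

Δt = (8 − 4)/8 = 0.5.
f(4) = 91, f(4.5) = 113.25, f(5) = 138, f(5.5) = 165.25, f(6) = 195, f(6.5) = 227.25, f(7) = 262, f(7.5) = 299.25, f(8) = 339.
T_8 = (Δt/2)·[f(t_0) + 2f(t_1) + ... + 2f(t_{7}) + f(t_8)].
Sum = 807.5.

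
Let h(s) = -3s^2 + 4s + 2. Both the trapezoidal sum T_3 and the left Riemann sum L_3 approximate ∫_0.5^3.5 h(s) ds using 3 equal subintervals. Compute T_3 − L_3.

-12

T_3 = -14.25.
L_3 = -2.25.
T_3 − L_3 = -12.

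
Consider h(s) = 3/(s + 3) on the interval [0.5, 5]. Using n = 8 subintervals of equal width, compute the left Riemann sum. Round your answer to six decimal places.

2.620844

Δs = (5 − 0.5)/8 = 0.5625.
Left endpoints: 0.5, 1.0625, 1.625, 2.1875, 2.75, 3.3125, 3.875, 4.4375.
h(0.5) = 6/7, h(1.0625) = 48/65, h(1.625) = 24/37, h(2.1875) = 48/83, h(2.75) = 12/23, h(3.3125) = 48/101, h(3.875) = 24/55, h(4.4375) = 48/119.
Sum = Δs · [h(0.5) + h(1.0625) + h(1.625) + ...].
Sum ≈ 2.620844.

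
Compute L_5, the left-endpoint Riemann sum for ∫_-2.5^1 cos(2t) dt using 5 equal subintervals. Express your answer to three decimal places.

0.224

Δt = (1 − (-2.5))/5 = 0.7.
Left endpoints: -2.5, -1.8, -1.1, -0.4, 0.3.
f(-2.5) ≈ 0.284, f(-1.8) ≈ -0.897, f(-1.1) ≈ -0.589, f(-0.4) ≈ 0.697, f(0.3) ≈ 0.825.
Sum = Δt · [f(-2.5) + f(-1.8) + f(-1.1) + f(-0.4) + f(0.3)].
Sum ≈ 0.224.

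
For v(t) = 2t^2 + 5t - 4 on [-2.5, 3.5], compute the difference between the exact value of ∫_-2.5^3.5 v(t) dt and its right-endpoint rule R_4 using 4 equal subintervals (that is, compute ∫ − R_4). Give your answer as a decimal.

Exact integral: ∫_-2.5^3.5 v(t) dt = 30.
R_4 = 66.
Error = 30 − 66 = -36.

-36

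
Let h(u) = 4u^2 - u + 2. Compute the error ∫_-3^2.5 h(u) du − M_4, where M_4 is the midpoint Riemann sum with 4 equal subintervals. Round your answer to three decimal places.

3.466

Exact integral: ∫_-3^2.5 h(u) du ≈ 69.20833.
M_4 = 65.7421875.
Error ≈ 69.20833 − 65.7421875 ≈ 3.466.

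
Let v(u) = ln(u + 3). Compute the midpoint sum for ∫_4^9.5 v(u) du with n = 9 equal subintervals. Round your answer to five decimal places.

Δu = (9.5 − 4)/9 = 11/18.
Midpoints: 155/36, 59/12, 199/36, 221/36, 6.75, 265/36, 287/36, 103/12, 331/36.
v(155/36) ≈ 1.98864, v(59/12) ≈ 2.06897, v(199/36) ≈ 2.14333, v(221/36) ≈ 2.21254, v(6.75) ≈ 2.27727, v(265/36) ≈ 2.33806, v(287/36) ≈ 2.39537, v(103/12) ≈ 2.44957, v(331/36) ≈ 2.50098.
Sum = Δu · [v(155/36) + v(59/12) + v(199/36) + ...].
Sum ≈ 12.45121.

12.45121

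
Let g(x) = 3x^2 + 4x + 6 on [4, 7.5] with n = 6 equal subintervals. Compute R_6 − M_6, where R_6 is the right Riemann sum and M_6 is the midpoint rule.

R_6 ≈ 499.272569.
M_6 ≈ 459.077257.
R_6 − M_6 = 40.1953125.

40.1953125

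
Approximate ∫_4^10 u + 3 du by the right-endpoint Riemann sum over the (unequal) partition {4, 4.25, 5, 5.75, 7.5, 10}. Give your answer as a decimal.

65.25

Subinterval widths: 0.25, 0.75, 0.75, 1.75, 2.5.
Right endpoints: 4.25, 5, 5.75, 7.5, 10.
f(4.25) = 7.25, f(5) = 8, f(5.75) = 8.75, f(7.5) = 10.5, f(10) = 13.
Sum = Σ Δu_i · f(u_i).
Sum = 65.25.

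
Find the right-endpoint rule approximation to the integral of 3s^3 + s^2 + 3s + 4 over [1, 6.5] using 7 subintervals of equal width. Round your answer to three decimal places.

1877.969

Δs = (6.5 − 1)/7 = 11/14.
Right endpoints: 25/14, 18/7, 47/14, 29/7, 69/14, 40/7, 6.5.
f(25/14) = 81301/2744, f(18/7) = 23782/343, f(47/14) = 381007/2744, f(29/7) = 84689/343, f(69/14) = 1103729/2744, f(40/7) = 210452/343, f(6.5) = 889.625.
Sum = Δs · [f(25/14) + f(18/7) + f(47/14) + ...].
Sum ≈ 1877.969.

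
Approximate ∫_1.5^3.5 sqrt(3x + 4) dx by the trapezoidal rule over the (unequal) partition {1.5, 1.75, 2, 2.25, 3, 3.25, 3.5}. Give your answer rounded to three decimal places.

6.760

Subinterval widths: 0.25, 0.25, 0.25, 0.75, 0.25, 0.25.
f(1.5) ≈ 2.915, f(1.75) ≈ 3.041, f(2) ≈ 3.162, f(2.25) ≈ 3.279, f(3) ≈ 3.606, f(3.25) ≈ 3.708, f(3.5) ≈ 3.808.
On each subinterval the trapezoid contributes (Δx_i/2)·[f(x_{i-1}) + f(x_i)].
Sum ≈ 6.760.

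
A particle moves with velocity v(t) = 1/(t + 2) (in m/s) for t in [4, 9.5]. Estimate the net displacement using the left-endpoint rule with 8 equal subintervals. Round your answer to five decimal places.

Δt = (9.5 − 4)/8 = 0.6875.
Left endpoints: 4, 4.6875, 5.375, 6.0625, 6.75, 7.4375, 8.125, 8.8125.
v(4) = 1/6, v(4.6875) = 16/107, v(5.375) = 8/59, v(6.0625) = 16/129, v(6.75) = 4/35, v(7.4375) = 16/151, v(8.125) = 8/81, v(8.8125) = 16/173.
Sum = Δt · [v(4) + v(4.6875) + v(5.375) + ...].
Sum ≈ 0.67878.

0.67878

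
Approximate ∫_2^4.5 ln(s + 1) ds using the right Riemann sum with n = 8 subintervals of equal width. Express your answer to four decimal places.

Δs = (4.5 − 2)/8 = 0.3125.
Right endpoints: 2.3125, 2.625, 2.9375, 3.25, 3.5625, 3.875, 4.1875, 4.5.
f(2.3125) ≈ 1.1977, f(2.625) ≈ 1.2879, f(2.9375) ≈ 1.3705, f(3.25) ≈ 1.4469, f(3.5625) ≈ 1.5179, f(3.875) ≈ 1.5841, f(4.1875) ≈ 1.6463, f(4.5) ≈ 1.7047.
Sum = Δs · [f(2.3125) + f(2.625) + f(2.9375) + ...].
Sum ≈ 3.6738.

3.6738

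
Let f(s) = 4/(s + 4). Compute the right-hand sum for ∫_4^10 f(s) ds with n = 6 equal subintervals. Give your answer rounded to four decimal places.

Δs = (10 − 4)/6 = 1.
Right endpoints: 5, 6, 7, 8, 9, 10.
f(5) = 4/9, f(6) = 0.4, f(7) = 4/11, f(8) = 1/3, f(9) = 4/13, f(10) = 2/7.
Sum = Δs · [f(5) + f(6) + f(7) + ...].
Sum ≈ 2.1348.

2.1348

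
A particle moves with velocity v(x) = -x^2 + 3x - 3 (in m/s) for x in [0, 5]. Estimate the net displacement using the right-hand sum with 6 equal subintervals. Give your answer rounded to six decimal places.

Δx = (5 − 0)/6 = 5/6.
Right endpoints: 5/6, 5/3, 2.5, 10/3, 25/6, 5.
v(5/6) = -43/36, v(5/3) = -7/9, v(2.5) = -1.75, v(10/3) = -37/9, v(25/6) = -283/36, v(5) = -13.
Sum = Δx · [v(5/6) + v(5/3) + v(2.5) + ...].
Sum ≈ -23.912037.

-23.912037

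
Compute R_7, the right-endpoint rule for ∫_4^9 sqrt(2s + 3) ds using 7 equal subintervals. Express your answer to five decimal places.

20.36566

Δs = (9 − 4)/7 = 5/7.
Right endpoints: 33/7, 38/7, 43/7, 48/7, 53/7, 58/7, 9.
f(33/7) ≈ 3.52542, f(38/7) ≈ 3.72252, f(43/7) ≈ 3.90969, f(48/7) ≈ 4.08831, f(53/7) ≈ 4.25944, f(58/7) ≈ 4.42396, f(9) ≈ 4.58258.
Sum = Δs · [f(33/7) + f(38/7) + f(43/7) + ...].
Sum ≈ 20.36566.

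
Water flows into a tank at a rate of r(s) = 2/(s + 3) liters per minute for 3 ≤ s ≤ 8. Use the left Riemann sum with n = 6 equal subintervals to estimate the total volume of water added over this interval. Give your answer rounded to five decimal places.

Δs = (8 − 3)/6 = 5/6.
Left endpoints: 3, 23/6, 14/3, 5.5, 19/3, 43/6.
r(3) = 1/3, r(23/6) = 12/41, r(14/3) = 6/23, r(5.5) = 4/17, r(19/3) = 3/14, r(43/6) = 12/61.
Sum = Δs · [r(3) + r(23/6) + r(14/3) + ...].
Sum ≈ 1.27766.

1.27766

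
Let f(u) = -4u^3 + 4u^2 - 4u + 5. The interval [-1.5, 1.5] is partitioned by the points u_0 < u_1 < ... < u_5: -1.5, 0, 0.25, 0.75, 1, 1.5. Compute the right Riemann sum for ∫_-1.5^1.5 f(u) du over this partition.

Subinterval widths: 1.5, 0.25, 0.5, 0.25, 0.5.
Right endpoints: 0, 0.25, 0.75, 1, 1.5.
f(0) = 5, f(0.25) = 4.1875, f(0.75) = 2.5625, f(1) = 1, f(1.5) = -5.5.
Sum = Σ Δu_i · f(u_i).
Sum = 7.328125.

7.328125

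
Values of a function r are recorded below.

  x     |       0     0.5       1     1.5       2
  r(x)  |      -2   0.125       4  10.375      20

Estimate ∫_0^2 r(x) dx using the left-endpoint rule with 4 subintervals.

Δx = 0.5.
Sum = 0.5·[(-2) + 0.125 + 4 + 10.375] = 6.25.

6.25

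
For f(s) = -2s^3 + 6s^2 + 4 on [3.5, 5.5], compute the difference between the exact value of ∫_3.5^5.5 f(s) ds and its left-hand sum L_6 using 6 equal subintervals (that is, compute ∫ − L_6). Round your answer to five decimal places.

-22.38889

Exact integral: ∫_3.5^5.5 f(s) ds = -127.5.
L_6 ≈ -105.1111111.
Error ≈ -127.5 − (-105.1111111) ≈ -22.38889.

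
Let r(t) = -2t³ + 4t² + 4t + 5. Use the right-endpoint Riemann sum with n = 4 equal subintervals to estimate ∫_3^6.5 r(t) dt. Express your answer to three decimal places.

-601.166

Δt = (6.5 − 3)/4 = 0.875.
Right endpoints: 3.875, 4.75, 5.625, 6.5.
r(3.875) = -35.80859375, r(4.75) = -100.09375, r(5.625) = -201.89453125, r(6.5) = -349.25.
Sum = Δt · [r(3.875) + r(4.75) + r(5.625) + r(6.5)].
Sum ≈ -601.166.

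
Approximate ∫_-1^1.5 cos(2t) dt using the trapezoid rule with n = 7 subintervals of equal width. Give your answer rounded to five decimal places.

Δt = (1.5 − (-1))/7 = 5/14.
f(-1) ≈ -0.41615, f(-9/14) ≈ 0.28124, f(-2/7) ≈ 0.84113, f(1/14) ≈ 0.98981, f(3/7) ≈ 0.65460, f(11/14) ≈ -0.00063, f(8/7) ≈ -0.65556, f(1.5) ≈ -0.98999.
T_7 = (Δt/2)·[f(t_0) + 2f(t_1) + ... + 2f(t_{6}) + f(t_7)].
Sum ≈ 0.50269.

0.50269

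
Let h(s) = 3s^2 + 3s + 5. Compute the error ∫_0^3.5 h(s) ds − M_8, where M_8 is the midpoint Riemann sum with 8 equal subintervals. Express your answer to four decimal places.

0.1675

Exact integral: ∫_0^3.5 h(s) ds = 78.75.
M_8 ≈ 78.582520.
Error ≈ 78.75 − 78.582520 ≈ 0.1675.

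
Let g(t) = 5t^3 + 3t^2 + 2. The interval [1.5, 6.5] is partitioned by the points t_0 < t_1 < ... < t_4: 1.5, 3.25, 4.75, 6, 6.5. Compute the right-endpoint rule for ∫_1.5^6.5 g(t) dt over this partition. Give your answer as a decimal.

3506.08203125

Subinterval widths: 1.75, 1.5, 1.25, 0.5.
Right endpoints: 3.25, 4.75, 6, 6.5.
g(3.25) = 205.328125, g(4.75) = 605.546875, g(6) = 1190, g(6.5) = 1501.875.
Sum = Σ Δt_i · g(t_i).
Sum = 3506.08203125.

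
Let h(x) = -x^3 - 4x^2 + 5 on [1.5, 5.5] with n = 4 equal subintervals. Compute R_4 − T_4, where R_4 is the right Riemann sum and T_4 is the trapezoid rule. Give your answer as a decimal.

R_4 = -572.
T_4 = -434.5.
R_4 − T_4 = -137.5.

-137.5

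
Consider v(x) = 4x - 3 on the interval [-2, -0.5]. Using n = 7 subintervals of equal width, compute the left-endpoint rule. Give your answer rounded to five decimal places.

-12.64286

Δx = (-0.5 − (-2))/7 = 3/14.
Left endpoints: -2, -25/14, -11/7, -19/14, -8/7, -13/14, -5/7.
v(-2) = -11, v(-25/14) = -71/7, v(-11/7) = -65/7, v(-19/14) = -59/7, v(-8/7) = -53/7, v(-13/14) = -47/7, v(-5/7) = -41/7.
Sum = Δx · [v(-2) + v(-25/14) + v(-11/7) + ...].
Sum ≈ -12.64286.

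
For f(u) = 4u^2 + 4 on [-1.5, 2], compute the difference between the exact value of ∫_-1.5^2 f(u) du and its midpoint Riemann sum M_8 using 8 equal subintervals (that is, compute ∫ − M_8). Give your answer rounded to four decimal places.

0.2233

Exact integral: ∫_-1.5^2 f(u) du ≈ 29.166667.
M_8 ≈ 28.943359.
Error ≈ 29.166667 − 28.943359 ≈ 0.2233.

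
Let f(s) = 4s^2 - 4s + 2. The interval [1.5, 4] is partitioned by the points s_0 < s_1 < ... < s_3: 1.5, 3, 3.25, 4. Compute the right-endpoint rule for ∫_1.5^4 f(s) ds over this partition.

84.3125

Subinterval widths: 1.5, 0.25, 0.75.
Right endpoints: 3, 3.25, 4.
f(3) = 26, f(3.25) = 31.25, f(4) = 50.
Sum = Σ Δs_i · f(s_i).
Sum = 84.3125.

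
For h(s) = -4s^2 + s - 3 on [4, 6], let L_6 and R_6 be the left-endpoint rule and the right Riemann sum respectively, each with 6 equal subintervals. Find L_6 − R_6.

L_6 ≈ -185.8148148.
R_6 ≈ -211.8148148.
L_6 − R_6 = 26.

26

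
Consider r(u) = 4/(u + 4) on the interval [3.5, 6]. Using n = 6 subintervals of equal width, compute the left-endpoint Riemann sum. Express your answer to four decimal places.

1.1790

Δu = (6 − 3.5)/6 = 5/12.
Left endpoints: 3.5, 47/12, 13/3, 4.75, 31/6, 67/12.
r(3.5) = 8/15, r(47/12) = 48/95, r(13/3) = 0.48, r(4.75) = 16/35, r(31/6) = 24/55, r(67/12) = 48/115.
Sum = Δu · [r(3.5) + r(47/12) + r(13/3) + ...].
Sum ≈ 1.1790.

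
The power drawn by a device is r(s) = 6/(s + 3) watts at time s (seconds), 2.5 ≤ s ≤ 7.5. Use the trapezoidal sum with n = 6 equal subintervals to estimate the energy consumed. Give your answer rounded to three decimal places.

3.888

Δs = (7.5 − 2.5)/6 = 5/6.
r(2.5) = 12/11, r(10/3) = 18/19, r(25/6) = 36/43, r(5) = 0.75, r(35/6) = 36/53, r(20/3) = 18/29, r(7.5) = 4/7.
T_6 = (Δs/2)·[r(s_0) + 2r(s_1) + ... + 2r(s_{5}) + r(s_6)].
Sum ≈ 3.888.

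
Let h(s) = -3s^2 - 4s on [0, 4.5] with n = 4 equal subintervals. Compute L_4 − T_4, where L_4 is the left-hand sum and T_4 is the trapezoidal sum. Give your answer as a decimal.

L_4 = -90.17578125.
T_4 = -134.47265625.
L_4 − T_4 = 44.296875.

44.296875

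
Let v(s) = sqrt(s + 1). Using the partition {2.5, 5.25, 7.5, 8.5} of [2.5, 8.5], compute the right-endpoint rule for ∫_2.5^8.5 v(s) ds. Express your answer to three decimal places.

Subinterval widths: 2.75, 2.25, 1.
Right endpoints: 5.25, 7.5, 8.5.
v(5.25) ≈ 2.500, v(7.5) ≈ 2.915, v(8.5) ≈ 3.082.
Sum = Σ Δs_i · v(s_i).
Sum ≈ 16.517.

16.517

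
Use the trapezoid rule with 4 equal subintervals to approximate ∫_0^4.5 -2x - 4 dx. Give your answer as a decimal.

-38.25

Δx = (4.5 − 0)/4 = 1.125.
f(0) = -4, f(1.125) = -6.25, f(2.25) = -8.5, f(3.375) = -10.75, f(4.5) = -13.
T_4 = (Δx/2)·[f(x_0) + 2f(x_1) + 2f(x_2) + 2f(x_3) + f(x_4)].
Sum = -38.25.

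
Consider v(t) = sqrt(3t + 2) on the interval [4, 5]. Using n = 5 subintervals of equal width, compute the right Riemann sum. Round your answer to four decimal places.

Δt = (5 − 4)/5 = 0.2.
Right endpoints: 4.2, 4.4, 4.6, 4.8, 5.
v(4.2) ≈ 3.8210, v(4.4) ≈ 3.8987, v(4.6) ≈ 3.9749, v(4.8) ≈ 4.0497, v(5) ≈ 4.1231.
Sum = Δt · [v(4.2) + v(4.4) + v(4.6) + v(4.8) + v(5)].
Sum ≈ 3.9735.

3.9735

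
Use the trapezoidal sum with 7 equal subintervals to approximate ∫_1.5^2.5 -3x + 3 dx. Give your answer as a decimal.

-3

Δx = (2.5 − 1.5)/7 = 1/7.
f(1.5) = -1.5, f(23/14) = -27/14, f(25/14) = -33/14, f(27/14) = -39/14, f(29/14) = -45/14, f(31/14) = -51/14, f(33/14) = -57/14, f(2.5) = -4.5.
T_7 = (Δx/2)·[f(x_0) + 2f(x_1) + ... + 2f(x_{6}) + f(x_7)].
Sum = -3.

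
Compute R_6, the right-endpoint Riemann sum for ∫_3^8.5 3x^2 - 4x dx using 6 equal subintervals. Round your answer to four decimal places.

539.8212

Δx = (8.5 − 3)/6 = 11/12.
Right endpoints: 47/12, 29/6, 5.75, 20/3, 91/12, 8.5.
f(47/12) = 1457/48, f(29/6) = 50.75, f(5.75) = 76.1875, f(20/3) = 320/3, f(91/12) = 142.1875, f(8.5) = 182.75.
Sum = Δx · [f(47/12) + f(29/6) + f(5.75) + ...].
Sum ≈ 539.8212.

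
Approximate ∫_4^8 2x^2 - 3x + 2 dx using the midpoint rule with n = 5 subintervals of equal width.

Δx = (8 − 4)/5 = 0.8.
Midpoints: 4.4, 5.2, 6, 6.8, 7.6.
f(4.4) = 27.52, f(5.2) = 40.48, f(6) = 56, f(6.8) = 74.08, f(7.6) = 94.72.
Sum = Δx · [f(4.4) + f(5.2) + f(6) + f(6.8) + f(7.6)].
Sum = 234.24.

234.24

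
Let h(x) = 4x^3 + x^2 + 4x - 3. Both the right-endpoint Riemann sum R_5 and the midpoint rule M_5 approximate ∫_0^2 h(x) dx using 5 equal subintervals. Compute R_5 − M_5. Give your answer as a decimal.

R_5 = 30.16.
M_5 = 20.32.
R_5 − M_5 = 9.84.

9.84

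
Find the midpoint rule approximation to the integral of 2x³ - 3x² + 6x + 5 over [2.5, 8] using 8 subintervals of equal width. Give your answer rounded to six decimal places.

1726.669678

Δx = (8 − 2.5)/8 = 0.6875.
Midpoints: 2.84375, 3.53125, 4.21875, 4.90625, 5.59375, 6.28125, 6.96875, 7.65625.
f(2.84375) = 717555/16384, f(3.53125) = 1259041/16384, f(4.21875) = 2082215/16384, f(4.90625) = 3250965/16384, f(5.59375) = 4829179/16384, f(6.28125) = 6880745/16384, f(6.96875) = 9469551/16384, f(7.65625) = 12659485/16384.
Sum = Δx · [f(2.84375) + f(3.53125) + f(4.21875) + ...].
Sum ≈ 1726.669678.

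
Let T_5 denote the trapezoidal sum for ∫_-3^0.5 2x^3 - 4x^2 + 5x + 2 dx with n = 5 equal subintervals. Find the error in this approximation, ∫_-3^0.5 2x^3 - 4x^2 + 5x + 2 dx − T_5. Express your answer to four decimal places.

Exact integral: ∫_-3^0.5 f(x) dx ≈ -91.510417.
T_5 = -94.7975.
Error ≈ -91.510417 − (-94.7975) ≈ 3.2871.

3.2871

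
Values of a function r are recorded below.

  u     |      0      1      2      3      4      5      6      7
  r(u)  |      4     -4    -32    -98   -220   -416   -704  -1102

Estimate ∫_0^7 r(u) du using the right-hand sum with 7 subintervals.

Δu = 1.
Sum = 1·[(-4) + (-32) + (-98) + (-220) + (-416) + (-704) + (-1102)] = -2576.

-2576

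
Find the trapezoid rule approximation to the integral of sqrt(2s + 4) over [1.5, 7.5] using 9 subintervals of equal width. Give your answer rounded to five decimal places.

21.42744

Δs = (7.5 − 1.5)/9 = 2/3.
f(1.5) ≈ 2.64575, f(13/6) ≈ 2.88675, f(17/6) ≈ 3.10913, f(3.5) ≈ 3.31662, f(25/6) ≈ 3.51188, f(29/6) ≈ 3.69685, f(5.5) ≈ 3.87298, f(37/6) ≈ 4.04145, f(41/6) ≈ 4.20317, f(7.5) ≈ 4.35890.
T_9 = (Δs/2)·[f(s_0) + 2f(s_1) + ... + 2f(s_{8}) + f(s_9)].
Sum ≈ 21.42744.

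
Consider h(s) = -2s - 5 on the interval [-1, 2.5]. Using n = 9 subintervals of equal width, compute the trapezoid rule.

Δs = (2.5 − (-1))/9 = 7/18.
h(-1) = -3, h(-11/18) = -34/9, h(-2/9) = -41/9, h(1/6) = -16/3, h(5/9) = -55/9, h(17/18) = -62/9, h(4/3) = -23/3, h(31/18) = -76/9, h(19/9) = -83/9, h(2.5) = -10.
T_9 = (Δs/2)·[h(s_0) + 2h(s_1) + ... + 2h(s_{8}) + h(s_9)].
Sum = -22.75.

-22.75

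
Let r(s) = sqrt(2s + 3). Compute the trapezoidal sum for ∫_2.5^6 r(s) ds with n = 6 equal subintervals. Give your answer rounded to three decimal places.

Δs = (6 − 2.5)/6 = 7/12.
r(2.5) ≈ 2.828, r(37/12) ≈ 3.028, r(11/3) ≈ 3.215, r(4.25) ≈ 3.391, r(29/6) ≈ 3.559, r(65/12) ≈ 3.719, r(6) ≈ 3.873.
T_6 = (Δs/2)·[r(s_0) + 2r(s_1) + ... + 2r(s_{5}) + r(s_6)].
Sum ≈ 11.820.

11.820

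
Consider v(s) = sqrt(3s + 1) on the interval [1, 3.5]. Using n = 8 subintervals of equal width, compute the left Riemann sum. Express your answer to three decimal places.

Δs = (3.5 − 1)/8 = 0.3125.
Left endpoints: 1, 1.3125, 1.625, 1.9375, 2.25, 2.5625, 2.875, 3.1875.
v(1) ≈ 2.000, v(1.3125) ≈ 2.222, v(1.625) ≈ 2.424, v(1.9375) ≈ 2.610, v(2.25) ≈ 2.784, v(2.5625) ≈ 2.947, v(2.875) ≈ 3.102, v(3.1875) ≈ 3.250.
Sum = Δs · [v(1) + v(1.3125) + v(1.625) + ...].
Sum ≈ 6.669.

6.669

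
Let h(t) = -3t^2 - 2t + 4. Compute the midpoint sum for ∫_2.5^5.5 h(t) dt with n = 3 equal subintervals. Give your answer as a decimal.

Δt = (5.5 − 2.5)/3 = 1.
Midpoints: 3, 4, 5.
h(3) = -29, h(4) = -52, h(5) = -81.
Sum = Δt · [h(3) + h(4) + h(5)].
Sum = -162.

-162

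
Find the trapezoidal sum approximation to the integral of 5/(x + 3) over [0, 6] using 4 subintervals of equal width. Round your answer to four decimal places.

Δx = (6 − 0)/4 = 1.5.
f(0) = 5/3, f(1.5) = 10/9, f(3) = 5/6, f(4.5) = 2/3, f(6) = 5/9.
T_4 = (Δx/2)·[f(x_0) + 2f(x_1) + 2f(x_2) + 2f(x_3) + f(x_4)].
Sum ≈ 5.5833.

5.5833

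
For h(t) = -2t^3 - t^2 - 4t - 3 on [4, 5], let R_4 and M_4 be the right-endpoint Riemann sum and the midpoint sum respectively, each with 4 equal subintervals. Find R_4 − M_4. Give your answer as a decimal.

R_4 = -243.
M_4 = -225.6875.
R_4 − M_4 = -17.3125.

-17.3125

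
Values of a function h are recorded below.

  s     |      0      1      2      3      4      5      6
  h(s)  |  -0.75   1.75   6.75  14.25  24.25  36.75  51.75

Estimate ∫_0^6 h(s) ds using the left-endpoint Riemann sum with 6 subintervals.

83

Δs = 1.
Sum = 1·[(-0.75) + 1.75 + 6.75 + 14.25 + 24.25 + 36.75] = 83.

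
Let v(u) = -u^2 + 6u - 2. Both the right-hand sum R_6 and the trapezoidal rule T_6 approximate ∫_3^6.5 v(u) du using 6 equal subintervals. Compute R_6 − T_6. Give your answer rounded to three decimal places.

-3.573

R_6 ≈ 6.43692.
T_6 ≈ 10.00984.
R_6 − T_6 ≈ -3.573.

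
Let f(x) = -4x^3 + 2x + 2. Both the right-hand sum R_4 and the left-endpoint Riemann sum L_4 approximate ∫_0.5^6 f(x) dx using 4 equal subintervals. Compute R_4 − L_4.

R_4 = -1902.87109375.
L_4 = -730.68359375.
R_4 − L_4 = -1172.1875.

-1172.1875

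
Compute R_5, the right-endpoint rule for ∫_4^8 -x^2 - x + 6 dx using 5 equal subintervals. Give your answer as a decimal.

-170.56

Δx = (8 − 4)/5 = 0.8.
Right endpoints: 4.8, 5.6, 6.4, 7.2, 8.
f(4.8) = -21.84, f(5.6) = -30.96, f(6.4) = -41.36, f(7.2) = -53.04, f(8) = -66.
Sum = Δx · [f(4.8) + f(5.6) + f(6.4) + f(7.2) + f(8)].
Sum = -170.56.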